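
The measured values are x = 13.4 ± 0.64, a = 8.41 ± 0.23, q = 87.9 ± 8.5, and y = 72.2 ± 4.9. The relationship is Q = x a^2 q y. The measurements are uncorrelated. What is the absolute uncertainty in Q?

8.34e+05

Relative error in a monomial: (δQ/Q)² = Σ (nᵢ · δxᵢ/xᵢ)².
  (1·δx/x)² = (1×0.0478)² = 0.00228;  (2·δa/a)² = (2×0.0273)² = 0.00299;  (1·δq/q)² = (1×0.0967)² = 0.00935;  (1·δy/y)² = (1×0.0679)² = 0.00461
δQ/Q = √(0.0192) = 0.139
Q = 6.01e+06, so δQ = 0.139 × 6.01e+06 = 8.34e+05.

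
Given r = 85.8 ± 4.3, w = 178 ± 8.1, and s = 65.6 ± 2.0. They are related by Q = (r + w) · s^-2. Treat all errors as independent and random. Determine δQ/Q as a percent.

Let u = r + w = 264. δu = √(δr² + δw²) = √(18.5 + 65.6) = 9.17, so δu/u = 0.0348.
Q is then a monomial in u, s:
δQ/Q = √((δu/u)² + (-2·δs/s)²) = √(0.00121 + 0.00372) = 0.0702

7.02%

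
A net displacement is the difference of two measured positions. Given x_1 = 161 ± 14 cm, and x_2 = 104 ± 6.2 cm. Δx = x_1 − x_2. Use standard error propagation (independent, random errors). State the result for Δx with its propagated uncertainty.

Δx is a linear combination, so absolute uncertainties add in quadrature:
  (δx_1)² = 196;  (δx_2)² = 38.4
δΔx = √(234) = 15.3 cm
Δx = 57.0 cm.

57.0 ± 15.3 cm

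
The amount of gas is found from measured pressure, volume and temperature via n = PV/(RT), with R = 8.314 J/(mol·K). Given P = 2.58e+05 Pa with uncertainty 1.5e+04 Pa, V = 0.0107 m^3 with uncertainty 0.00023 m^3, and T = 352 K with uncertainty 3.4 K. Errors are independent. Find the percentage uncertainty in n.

For a monomial n ∝ P, V, T^-1, fractional errors add in quadrature:
  (1·δP/P)² = (1×0.0581)² = 0.00338;  (1·δV/V)² = (1×0.0215)² = 0.000462;  (-1·δT/T)² = (-1×0.00966)² = 9.33e-05
δn/n = √(0.00394) = 0.0627

6.27%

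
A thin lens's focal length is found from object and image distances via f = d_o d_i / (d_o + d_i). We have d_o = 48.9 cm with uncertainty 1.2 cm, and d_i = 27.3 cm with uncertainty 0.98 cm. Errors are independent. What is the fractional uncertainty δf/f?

0.0247

∂f/∂d_o = (d_i/(d_o+d_i))² = 0.128;  ∂f/∂d_i = (d_o/(d_o+d_i))² = 0.412
δf = √((∂f/∂d_o · δd_o)² + (∂f/∂d_i · δd_i)²) = √(0.0237 + 0.163) = 0.432 cm
f = 17.5 cm, so δf/f = 0.432/17.5 = 0.0247.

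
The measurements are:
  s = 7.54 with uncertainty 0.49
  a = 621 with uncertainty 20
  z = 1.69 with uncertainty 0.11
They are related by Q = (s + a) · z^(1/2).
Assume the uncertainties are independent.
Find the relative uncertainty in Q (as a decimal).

Let u = s + a = 629. δu = √(δs² + δa²) = √(0.240 + 400) = 20.0, so δu/u = 0.0318.
Q is then a monomial in u, z:
δQ/Q = √((δu/u)² + (½·δz/z)²) = √(0.00101 + 0.00106) = 0.0455

0.0455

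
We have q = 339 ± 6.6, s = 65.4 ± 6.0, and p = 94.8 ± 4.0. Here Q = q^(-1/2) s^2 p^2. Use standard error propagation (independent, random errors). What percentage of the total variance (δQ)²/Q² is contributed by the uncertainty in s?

(δQ/Q)² = (−½·δq/q)² + (2·δs/s)² + (2·δp/p)²
  q term: (-0.5×0.0195)² = 9.48e-05
  s term: (2×0.0917)² = 0.0337
  p term: (2×0.0422)² = 0.00712
Total = 0.0409. Share from s = 0.0337/0.0409 = 0.823.

82.3%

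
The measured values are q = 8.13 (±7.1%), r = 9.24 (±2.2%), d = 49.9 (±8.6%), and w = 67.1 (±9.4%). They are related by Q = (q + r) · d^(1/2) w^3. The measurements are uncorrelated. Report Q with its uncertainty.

Let u = q + r = 17.4. δu = √(δq² + δr²) = √(0.333 + 0.0413) = 0.612, so δu/u = 0.0352.
Q is then a monomial in u, d, w:
δQ/Q = √((δu/u)² + (½·δd/d)² + (3·δw/w)²) = √(0.00124 + 0.00185 + 0.0795) = 0.287
Q = 3.71e+07, so δQ = 0.287 × 3.71e+07 = 1.07e+07.

(3.71 ± 1.07) × 10^7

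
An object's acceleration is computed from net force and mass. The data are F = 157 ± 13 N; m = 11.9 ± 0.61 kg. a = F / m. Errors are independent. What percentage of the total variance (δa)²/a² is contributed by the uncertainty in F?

72.3%

(δa/a)² = (1·δF/F)² + (-1·δm/m)²
  F term: (1×0.0828)² = 0.00686
  m term: (-1×0.0513)² = 0.00263
Total = 0.00948. Share from F = 0.00686/0.00948 = 0.723.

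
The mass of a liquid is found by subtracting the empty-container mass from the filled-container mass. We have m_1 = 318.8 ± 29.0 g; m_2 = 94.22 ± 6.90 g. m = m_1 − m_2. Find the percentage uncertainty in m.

13.3%

For a sum/difference, combine absolute errors in quadrature:
  (δm_1)² = 841;  (δm_2)² = 47.6
δm = √(889) = 29.8 g
m = 224.6 g, so δm/m = 29.8/224.6 = 0.133.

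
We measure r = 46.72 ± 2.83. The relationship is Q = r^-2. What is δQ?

Since Q is a product/quotient, work with relative uncertainties:
  (-2·δr/r)² = (-2×0.0606)² = 0.0147
δQ/Q = √(0.0147) = 0.121
Q = 0.0004581, so δQ = 0.121 × 0.0004581 = 5.55e-05.

5.55e-05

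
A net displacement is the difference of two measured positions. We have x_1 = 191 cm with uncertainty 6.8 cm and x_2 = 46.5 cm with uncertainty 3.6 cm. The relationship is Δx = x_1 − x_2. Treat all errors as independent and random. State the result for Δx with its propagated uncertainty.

For a sum/difference, combine absolute errors in quadrature:
  (δx_1)² = 46.2;  (δx_2)² = 13.0
δΔx = √(59.2) = 7.69 cm
Δx = 144 cm.

144 ± 7.69 cm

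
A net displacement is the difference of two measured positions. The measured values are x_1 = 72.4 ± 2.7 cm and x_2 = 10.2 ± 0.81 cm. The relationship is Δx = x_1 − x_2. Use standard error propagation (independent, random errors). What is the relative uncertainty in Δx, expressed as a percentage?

4.53%

Each term contributes (cᵢ δxᵢ)² to (δΔx)²:
  (δx_1)² = 7.29;  (δx_2)² = 0.656
δΔx = √(7.95) = 2.82 cm
Δx = 62.2 cm, so δΔx/Δx = 2.82/62.2 = 0.0453.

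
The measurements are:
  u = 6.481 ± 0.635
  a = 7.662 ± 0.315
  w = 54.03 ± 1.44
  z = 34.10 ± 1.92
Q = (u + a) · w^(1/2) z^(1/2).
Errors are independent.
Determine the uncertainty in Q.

35.8

Let h = u + a = 14.14. δh = √(δu² + δa²) = √(0.403 + 0.0992) = 0.709, so δh/h = 0.0501.
Q is then a monomial in h, w, z:
δQ/Q = √((δh/h)² + (½·δw/w)² + (½·δz/z)²) = √(0.00251 + 0.000178 + 0.000793) = 0.0590
Q = 607.1, so δQ = 0.0590 × 607.1 = 35.8.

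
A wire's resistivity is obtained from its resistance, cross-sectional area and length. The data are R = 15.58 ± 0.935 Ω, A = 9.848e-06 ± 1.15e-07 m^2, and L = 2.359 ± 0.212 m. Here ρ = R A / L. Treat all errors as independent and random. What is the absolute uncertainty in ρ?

Relative error in a monomial: (δρ/ρ)² = Σ (nᵢ · δxᵢ/xᵢ)².
  (1·δR/R)² = (1×0.0600)² = 0.00360;  (1·δA/A)² = (1×0.0117)² = 0.000136;  (-1·δL/L)² = (-1×0.0899)² = 0.00808
δρ/ρ = √(0.0118) = 0.109
ρ = 6.504e-05 Ω·m, so δρ = 0.109 × 6.504e-05 = 7.07e-06 Ω·m.

7.07e-06 Ω·m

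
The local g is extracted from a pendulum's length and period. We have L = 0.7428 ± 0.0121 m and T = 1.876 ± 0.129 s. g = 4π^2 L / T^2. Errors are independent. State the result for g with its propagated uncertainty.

g is a product of powers, so relative uncertainties combine in quadrature:
  (1·δL/L)² = (1×0.0163)² = 0.000265;  (-2·δT/T)² = (-2×0.0688)² = 0.0189
δg/g = √(0.0192) = 0.138
g = 8.332 m/s^2, so δg = 0.138 × 8.332 = 1.15 m/s^2.

8.332 ± 1.15 m/s^2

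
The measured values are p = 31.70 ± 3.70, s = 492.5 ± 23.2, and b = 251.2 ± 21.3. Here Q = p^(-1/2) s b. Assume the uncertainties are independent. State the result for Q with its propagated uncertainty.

Each factor contributes (exponent × relative error)² to (δQ/Q)²:
  (−½·δp/p)² = (-0.5×0.117)² = 0.00341;  (1·δs/s)² = (1×0.0471)² = 0.00222;  (1·δb/b)² = (1×0.0848)² = 0.00719
δQ/Q = √(0.0128) = 0.113
Q = 21970, so δQ = 0.113 × 21970 = 2490.

21970 ± 2490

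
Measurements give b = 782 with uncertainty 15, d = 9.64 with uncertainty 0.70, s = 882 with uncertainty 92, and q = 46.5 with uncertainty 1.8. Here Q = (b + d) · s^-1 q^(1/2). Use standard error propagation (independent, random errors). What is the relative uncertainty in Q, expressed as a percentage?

10.8%

Let u = b + d = 792. δu = √(δb² + δd²) = √(225 + 0.490) = 15.0, so δu/u = 0.0190.
Q is then a monomial in u, s, q:
δQ/Q = √((δu/u)² + (-1·δs/s)² + (½·δq/q)²) = √(0.000360 + 0.0109 + 0.000375) = 0.108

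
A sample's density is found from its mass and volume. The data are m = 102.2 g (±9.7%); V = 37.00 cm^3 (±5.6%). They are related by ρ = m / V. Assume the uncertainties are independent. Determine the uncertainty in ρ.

0.309 g/cm^3

Products/powers → add relative errors in quadrature, weighted by exponent:
  (1·δm/m)² = (1×0.0970)² = 0.00941;  (-1·δV/V)² = (-1×0.0560)² = 0.00314
δρ/ρ = √(0.0125) = 0.112
ρ = 2.762 g/cm^3, so δρ = 0.112 × 2.762 = 0.309 g/cm^3.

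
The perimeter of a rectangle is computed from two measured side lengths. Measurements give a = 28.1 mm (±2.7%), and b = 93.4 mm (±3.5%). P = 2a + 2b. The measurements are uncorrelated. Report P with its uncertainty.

243 ± 6.71 mm

Each term contributes (cᵢ δxᵢ)² to (δP)²:
  (2·δa)² = 2.30;  (2·δb)² = 42.7
δP = √(45.0) = 6.71 mm
P = 243 mm.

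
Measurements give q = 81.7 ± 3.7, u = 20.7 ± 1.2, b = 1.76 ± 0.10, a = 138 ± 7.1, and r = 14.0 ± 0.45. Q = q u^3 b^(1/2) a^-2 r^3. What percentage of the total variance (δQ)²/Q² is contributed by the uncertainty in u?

(δQ/Q)² = (1·δq/q)² + (3·δu/u)² + (½·δb/b)² + (-2·δa/a)² + (3·δr/r)²
  q term: (1×0.0453)² = 0.00205
  u term: (3×0.0580)² = 0.0302
  b term: (0.5×0.0568)² = 0.000807
  a term: (-2×0.0514)² = 0.0106
  r term: (3×0.0321)² = 0.00930
Total = 0.0530. Share from u = 0.0302/0.0530 = 0.571.

57.1%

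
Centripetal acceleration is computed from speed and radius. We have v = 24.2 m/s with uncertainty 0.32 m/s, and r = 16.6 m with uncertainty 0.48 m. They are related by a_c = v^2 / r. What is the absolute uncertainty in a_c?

1.38 m/s^2

For a monomial a_c ∝ v^2, r^-1, fractional errors add in quadrature:
  (2·δv/v)² = (2×0.0132)² = 0.000699;  (-1·δr/r)² = (-1×0.0289)² = 0.000836
δa_c/a_c = √(0.00154) = 0.0392
a_c = 35.3 m/s^2, so δa_c = 0.0392 × 35.3 = 1.38 m/s^2.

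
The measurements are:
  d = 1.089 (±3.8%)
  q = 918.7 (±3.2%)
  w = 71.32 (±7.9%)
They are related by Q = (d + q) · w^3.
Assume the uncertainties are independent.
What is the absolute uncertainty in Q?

7.98e+07

Let u = d + q = 919.8. δu = √(δd² + δq²) = √(0.00171 + 864) = 29.4, so δu/u = 0.0320.
Q is then a monomial in u, w:
δQ/Q = √((δu/u)² + (3·δw/w)²) = √(0.00102 + 0.0562) = 0.239
Q = 3.337e+08, so δQ = 0.239 × 3.337e+08 = 7.98e+07.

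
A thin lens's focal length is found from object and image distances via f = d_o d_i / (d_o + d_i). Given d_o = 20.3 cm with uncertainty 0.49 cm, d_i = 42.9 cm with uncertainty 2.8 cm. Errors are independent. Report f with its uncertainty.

13.8 ± 0.367 cm

∂f/∂d_o = (d_i/(d_o+d_i))² = 0.461;  ∂f/∂d_i = (d_o/(d_o+d_i))² = 0.103
δf = √((∂f/∂d_o · δd_o)² + (∂f/∂d_i · δd_i)²) = √(0.0510 + 0.0835) = 0.367 cm
f = 13.8 cm.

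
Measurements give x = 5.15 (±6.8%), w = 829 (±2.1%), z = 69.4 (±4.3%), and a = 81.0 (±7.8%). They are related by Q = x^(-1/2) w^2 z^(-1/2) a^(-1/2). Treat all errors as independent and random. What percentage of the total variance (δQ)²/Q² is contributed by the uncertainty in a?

31.0%

(δQ/Q)² = (−½·δx/x)² + (2·δw/w)² + (−½·δz/z)² + (−½·δa/a)²
  x term: (-0.5×0.0680)² = 0.00116
  w term: (2×0.0210)² = 0.00176
  z term: (-0.5×0.0430)² = 0.000462
  a term: (-0.5×0.0780)² = 0.00152
Total = 0.00490. Share from a = 0.00152/0.00490 = 0.310.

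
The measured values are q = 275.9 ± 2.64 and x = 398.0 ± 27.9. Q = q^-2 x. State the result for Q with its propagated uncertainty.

Products/powers → add relative errors in quadrature, weighted by exponent:
  (-2·δq/q)² = (-2×0.00957)² = 0.000366;  (1·δx/x)² = (1×0.0701)² = 0.00491
δQ/Q = √(0.00528) = 0.0727
Q = 0.005229, so δQ = 0.0727 × 0.005229 = 0.000380.

0.005229 ± 0.000380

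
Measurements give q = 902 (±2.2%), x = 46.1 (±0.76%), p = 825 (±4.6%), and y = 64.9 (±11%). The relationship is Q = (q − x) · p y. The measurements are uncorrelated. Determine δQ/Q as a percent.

12.1%

Let u = q − x = 856. δu = √(δq² + δx²) = √(394 + 0.123) = 19.8, so δu/u = 0.0232.
Q is then a monomial in u, p, y:
δQ/Q = √((δu/u)² + (1·δp/p)² + (1·δy/y)²) = √(0.000538 + 0.00212 + 0.0121) = 0.121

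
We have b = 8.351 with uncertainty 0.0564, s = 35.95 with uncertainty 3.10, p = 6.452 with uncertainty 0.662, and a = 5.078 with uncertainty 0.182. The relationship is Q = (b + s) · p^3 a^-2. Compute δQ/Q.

Let u = b + s = 44.30. δu = √(δb² + δs²) = √(0.00318 + 9.61) = 3.10, so δu/u = 0.0700.
Q is then a monomial in u, p, a:
δQ/Q = √((δu/u)² + (3·δp/p)² + (-2·δa/a)²) = √(0.00490 + 0.0947 + 0.00514) = 0.324

0.324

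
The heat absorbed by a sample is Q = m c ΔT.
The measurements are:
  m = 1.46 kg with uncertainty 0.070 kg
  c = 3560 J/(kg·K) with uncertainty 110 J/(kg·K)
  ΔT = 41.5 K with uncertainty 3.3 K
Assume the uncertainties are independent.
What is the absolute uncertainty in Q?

Q is a product of powers, so relative uncertainties combine in quadrature:
  (1·δm/m)² = (1×0.0479)² = 0.00230;  (1·δc/c)² = (1×0.0309)² = 0.000955;  (1·δΔT/ΔT)² = (1×0.0795)² = 0.00632
δQ/Q = √(0.00958) = 0.0979
Q = 2.16e+05 J, so δQ = 0.0979 × 2.16e+05 = 21100 J.

21100 J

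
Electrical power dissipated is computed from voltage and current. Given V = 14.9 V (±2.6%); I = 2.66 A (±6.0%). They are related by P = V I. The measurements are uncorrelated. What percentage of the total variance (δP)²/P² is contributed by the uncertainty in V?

(δP/P)² = (1·δV/V)² + (1·δI/I)²
  V term: (1×0.0260)² = 0.000676
  I term: (1×0.0600)² = 0.00360
Total = 0.00428. Share from V = 0.000676/0.00428 = 0.158.

15.8%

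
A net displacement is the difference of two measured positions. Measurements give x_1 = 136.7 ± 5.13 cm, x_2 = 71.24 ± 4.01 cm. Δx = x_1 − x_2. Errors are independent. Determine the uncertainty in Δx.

6.51 cm

Δx is a linear combination, so absolute uncertainties add in quadrature:
  (δx_1)² = 26.3;  (δx_2)² = 16.1
δΔx = √(42.4) = 6.51 cm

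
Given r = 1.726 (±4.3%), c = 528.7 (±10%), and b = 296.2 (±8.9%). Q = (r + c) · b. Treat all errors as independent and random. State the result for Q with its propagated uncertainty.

Let u = r + c = 530.4. δu = √(δr² + δc²) = √(0.00551 + 2800) = 52.9, so δu/u = 0.0997.
Q is then a monomial in u, b:
δQ/Q = √((δu/u)² + (1·δb/b)²) = √(0.00994 + 0.00792) = 0.134
Q = 157100, so δQ = 0.134 × 157100 = 21000.

157100 ± 21000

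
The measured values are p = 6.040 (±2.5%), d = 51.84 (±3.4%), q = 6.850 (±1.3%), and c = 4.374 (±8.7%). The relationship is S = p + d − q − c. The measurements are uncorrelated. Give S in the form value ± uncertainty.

46.66 ± 1.81

Absolute uncertainties add in quadrature for a linear combination:
  (δp)² = 0.0228;  (δd)² = 3.11;  (δq)² = 0.00793;  (δc)² = 0.145
δS = √(3.28) = 1.81
S = 46.66.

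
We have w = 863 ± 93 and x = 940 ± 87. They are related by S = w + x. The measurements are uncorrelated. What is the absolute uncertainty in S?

127

Each term contributes (cᵢ δxᵢ)² to (δS)²:
  (δw)² = 8650;  (δx)² = 7570
δS = √(16200) = 127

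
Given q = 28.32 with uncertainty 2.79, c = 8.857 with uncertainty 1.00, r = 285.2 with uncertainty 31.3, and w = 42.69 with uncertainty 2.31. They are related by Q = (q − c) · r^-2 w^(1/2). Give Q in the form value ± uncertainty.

0.001563 ± 0.000420

Let u = q − c = 19.46. δu = √(δq² + δc²) = √(7.78 + 1.00) = 2.96, so δu/u = 0.152.
Q is then a monomial in u, r, w:
δQ/Q = √((δu/u)² + (-2·δr/r)² + (½·δw/w)²) = √(0.0232 + 0.0482 + 0.000732) = 0.269
Q = 0.001563, so δQ = 0.269 × 0.001563 = 0.000420.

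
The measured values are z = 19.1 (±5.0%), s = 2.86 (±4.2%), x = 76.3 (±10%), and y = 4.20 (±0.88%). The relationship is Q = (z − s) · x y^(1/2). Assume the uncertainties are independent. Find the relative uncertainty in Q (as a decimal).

0.116

Let u = z − s = 16.2. δu = √(δz² + δs²) = √(0.912 + 0.0144) = 0.963, so δu/u = 0.0593.
Q is then a monomial in u, x, y:
δQ/Q = √((δu/u)² + (1·δx/x)² + (½·δy/y)²) = √(0.00351 + 0.0100 + 1.94e-05) = 0.116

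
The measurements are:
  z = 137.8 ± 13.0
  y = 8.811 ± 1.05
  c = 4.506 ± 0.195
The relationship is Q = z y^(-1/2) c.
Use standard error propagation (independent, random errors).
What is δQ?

Each factor contributes (exponent × relative error)² to (δQ/Q)²:
  (1·δz/z)² = (1×0.0943)² = 0.00890;  (−½·δy/y)² = (-0.5×0.119)² = 0.00355;  (1·δc/c)² = (1×0.0433)² = 0.00187
δQ/Q = √(0.0143) = 0.120
Q = 209.2, so δQ = 0.120 × 209.2 = 25.0.

25.0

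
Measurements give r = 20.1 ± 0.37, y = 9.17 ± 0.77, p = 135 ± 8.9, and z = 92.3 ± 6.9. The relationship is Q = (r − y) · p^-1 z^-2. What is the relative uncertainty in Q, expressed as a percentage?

Let u = r − y = 10.9. δu = √(δr² + δy²) = √(0.137 + 0.593) = 0.854, so δu/u = 0.0782.
Q is then a monomial in u, p, z:
δQ/Q = √((δu/u)² + (-1·δp/p)² + (-2·δz/z)²) = √(0.00611 + 0.00435 + 0.0224) = 0.181

18.1%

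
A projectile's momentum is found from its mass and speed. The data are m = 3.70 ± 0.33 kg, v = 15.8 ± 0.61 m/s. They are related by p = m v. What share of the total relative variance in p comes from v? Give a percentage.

15.8%

(δp/p)² = (1·δm/m)² + (1·δv/v)²
  m term: (1×0.0892)² = 0.00795
  v term: (1×0.0386)² = 0.00149
Total = 0.00945. Share from v = 0.00149/0.00945 = 0.158.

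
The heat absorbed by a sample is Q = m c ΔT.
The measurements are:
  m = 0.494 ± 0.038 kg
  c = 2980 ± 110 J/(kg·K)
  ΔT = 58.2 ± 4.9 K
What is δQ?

Q is a product of powers, so relative uncertainties combine in quadrature:
  (1·δm/m)² = (1×0.0769)² = 0.00592;  (1·δc/c)² = (1×0.0369)² = 0.00136;  (1·δΔT/ΔT)² = (1×0.0842)² = 0.00709
δQ/Q = √(0.0144) = 0.120
Q = 85700 J, so δQ = 0.120 × 85700 = 10300 J.

10300 J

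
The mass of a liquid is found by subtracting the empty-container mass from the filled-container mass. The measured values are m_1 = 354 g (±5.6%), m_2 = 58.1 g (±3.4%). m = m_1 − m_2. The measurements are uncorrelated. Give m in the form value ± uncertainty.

m is a linear combination, so absolute uncertainties add in quadrature:
  (δm_1)² = 393;  (δm_2)² = 3.90
δm = √(397) = 19.9 g
m = 296 g.

296 ± 19.9 g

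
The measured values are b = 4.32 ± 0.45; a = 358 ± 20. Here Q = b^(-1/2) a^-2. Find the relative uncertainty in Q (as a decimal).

0.123

Since Q is a product/quotient, work with relative uncertainties:
  (−½·δb/b)² = (-0.5×0.104)² = 0.00271;  (-2·δa/a)² = (-2×0.0559)² = 0.0125
δQ/Q = √(0.0152) = 0.123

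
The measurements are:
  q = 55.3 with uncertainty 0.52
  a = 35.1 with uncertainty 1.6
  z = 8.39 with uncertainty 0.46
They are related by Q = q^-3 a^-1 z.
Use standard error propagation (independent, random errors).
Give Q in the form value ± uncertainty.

Each factor contributes (exponent × relative error)² to (δQ/Q)²:
  (-3·δq/q)² = (-3×0.00940)² = 0.000796;  (-1·δa/a)² = (-1×0.0456)² = 0.00208;  (1·δz/z)² = (1×0.0548)² = 0.00301
δQ/Q = √(0.00588) = 0.0767
Q = 1.41e-06, so δQ = 0.0767 × 1.41e-06 = 1.08e-07.

(1.41 ± 0.108) × 10^-6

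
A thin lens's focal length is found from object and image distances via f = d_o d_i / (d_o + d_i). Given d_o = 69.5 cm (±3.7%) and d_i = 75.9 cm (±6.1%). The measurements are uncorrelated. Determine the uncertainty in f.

∂f/∂d_o = (d_i/(d_o+d_i))² = 0.272;  ∂f/∂d_i = (d_o/(d_o+d_i))² = 0.228
δf = √((∂f/∂d_o · δd_o)² + (∂f/∂d_i · δd_i)²) = √(0.491 + 1.12) = 1.27 cm

1.27 cm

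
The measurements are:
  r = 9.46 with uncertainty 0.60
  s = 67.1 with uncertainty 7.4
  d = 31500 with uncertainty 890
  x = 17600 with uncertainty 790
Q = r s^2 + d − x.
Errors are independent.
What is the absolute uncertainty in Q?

9850

Let p = r·s^2 = 42600. δp/p = √((1·δr/r)² + (2·δs/s)²) = √(0.00402 + 0.0486) = 0.230, so δp = 9780.
Q = p + d − x: δQ = √(δp² + δd² + δx²) = √(9.56e+07 + 7.92e+05 + 6.24e+05) = 9850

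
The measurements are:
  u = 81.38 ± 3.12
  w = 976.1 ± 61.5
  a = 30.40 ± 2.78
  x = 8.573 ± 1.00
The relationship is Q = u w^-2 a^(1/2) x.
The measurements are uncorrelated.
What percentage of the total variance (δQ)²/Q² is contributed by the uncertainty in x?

41.2%

(δQ/Q)² = (1·δu/u)² + (-2·δw/w)² + (½·δa/a)² + (1·δx/x)²
  u term: (1×0.0383)² = 0.00147
  w term: (-2×0.0630)² = 0.0159
  a term: (0.5×0.0914)² = 0.00209
  x term: (1×0.117)² = 0.0136
Total = 0.0330. Share from x = 0.0136/0.0330 = 0.412.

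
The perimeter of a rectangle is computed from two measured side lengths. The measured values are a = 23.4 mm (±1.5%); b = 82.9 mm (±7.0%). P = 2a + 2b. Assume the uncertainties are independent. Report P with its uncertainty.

213 ± 11.6 mm

Absolute uncertainties add in quadrature for a linear combination:
  (2·δa)² = 0.493;  (2·δb)² = 135
δP = √(135) = 11.6 mm
P = 213 mm.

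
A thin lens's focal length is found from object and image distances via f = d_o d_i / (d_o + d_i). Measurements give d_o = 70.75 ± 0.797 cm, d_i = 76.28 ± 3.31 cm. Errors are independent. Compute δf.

0.796 cm

∂f/∂d_o = (d_i/(d_o+d_i))² = 0.269;  ∂f/∂d_i = (d_o/(d_o+d_i))² = 0.232
δf = √((∂f/∂d_o · δd_o)² + (∂f/∂d_i · δd_i)²) = √(0.0460 + 0.587) = 0.796 cm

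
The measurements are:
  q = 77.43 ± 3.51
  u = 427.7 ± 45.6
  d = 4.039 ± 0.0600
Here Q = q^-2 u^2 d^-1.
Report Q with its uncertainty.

7.554 ± 1.75

Each factor contributes (exponent × relative error)² to (δQ/Q)²:
  (-2·δq/q)² = (-2×0.0453)² = 0.00822;  (2·δu/u)² = (2×0.107)² = 0.0455;  (-1·δd/d)² = (-1×0.0149)² = 0.000221
δQ/Q = √(0.0539) = 0.232
Q = 7.554, so δQ = 0.232 × 7.554 = 1.75.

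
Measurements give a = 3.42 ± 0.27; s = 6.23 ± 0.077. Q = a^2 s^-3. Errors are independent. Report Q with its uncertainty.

0.0484 ± 0.00785

Q is a product of powers, so relative uncertainties combine in quadrature:
  (2·δa/a)² = (2×0.0789)² = 0.0249;  (-3·δs/s)² = (-3×0.0124)² = 0.00137
δQ/Q = √(0.0263) = 0.162
Q = 0.0484, so δQ = 0.162 × 0.0484 = 0.00785.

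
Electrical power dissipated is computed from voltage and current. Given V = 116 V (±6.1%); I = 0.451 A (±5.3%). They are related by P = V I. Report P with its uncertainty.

P is a product of powers, so relative uncertainties combine in quadrature:
  (1·δV/V)² = (1×0.0610)² = 0.00372;  (1·δI/I)² = (1×0.0530)² = 0.00281
δP/P = √(0.00653) = 0.0808
P = 52.3 W, so δP = 0.0808 × 52.3 = 4.23 W.

52.3 ± 4.23 W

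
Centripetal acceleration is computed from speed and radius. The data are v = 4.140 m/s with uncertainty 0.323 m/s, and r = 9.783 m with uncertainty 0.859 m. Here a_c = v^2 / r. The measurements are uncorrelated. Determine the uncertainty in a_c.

a_c is a product of powers, so relative uncertainties combine in quadrature:
  (2·δv/v)² = (2×0.0780)² = 0.0243;  (-1·δr/r)² = (-1×0.0878)² = 0.00771
δa_c/a_c = √(0.0321) = 0.179
a_c = 1.752 m/s^2, so δa_c = 0.179 × 1.752 = 0.314 m/s^2.

0.314 m/s^2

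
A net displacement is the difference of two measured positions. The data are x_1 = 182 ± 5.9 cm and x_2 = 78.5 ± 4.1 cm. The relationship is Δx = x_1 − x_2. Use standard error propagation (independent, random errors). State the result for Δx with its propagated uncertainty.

104 ± 7.18 cm

Δx is a linear combination, so absolute uncertainties add in quadrature:
  (δx_1)² = 34.8;  (δx_2)² = 16.8
δΔx = √(51.6) = 7.18 cm
Δx = 104 cm.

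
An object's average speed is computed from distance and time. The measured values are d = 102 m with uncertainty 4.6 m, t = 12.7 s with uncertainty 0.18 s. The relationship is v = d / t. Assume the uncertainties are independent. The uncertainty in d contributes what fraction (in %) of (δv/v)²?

91.0%

(δv/v)² = (1·δd/d)² + (-1·δt/t)²
  d term: (1×0.0451)² = 0.00203
  t term: (-1×0.0142)² = 0.000201
Total = 0.00223. Share from d = 0.00203/0.00223 = 0.910.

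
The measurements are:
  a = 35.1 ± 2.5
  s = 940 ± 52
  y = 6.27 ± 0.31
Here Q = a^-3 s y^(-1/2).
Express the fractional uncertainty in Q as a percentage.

22.2%

Q is a product of powers, so relative uncertainties combine in quadrature:
  (-3·δa/a)² = (-3×0.0712)² = 0.0457;  (1·δs/s)² = (1×0.0553)² = 0.00306;  (−½·δy/y)² = (-0.5×0.0494)² = 0.000611
δQ/Q = √(0.0493) = 0.222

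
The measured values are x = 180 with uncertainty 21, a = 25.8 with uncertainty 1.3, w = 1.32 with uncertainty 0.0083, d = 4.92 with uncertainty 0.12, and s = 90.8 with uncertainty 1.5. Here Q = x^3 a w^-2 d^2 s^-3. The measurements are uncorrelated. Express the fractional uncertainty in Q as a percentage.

36.1%

Since Q is a product/quotient, work with relative uncertainties:
  (3·δx/x)² = (3×0.117)² = 0.122;  (1·δa/a)² = (1×0.0504)² = 0.00254;  (-2·δw/w)² = (-2×0.00629)² = 0.000158;  (2·δd/d)² = (2×0.0244)² = 0.00238;  (-3·δs/s)² = (-3×0.0165)² = 0.00246
δQ/Q = √(0.130) = 0.361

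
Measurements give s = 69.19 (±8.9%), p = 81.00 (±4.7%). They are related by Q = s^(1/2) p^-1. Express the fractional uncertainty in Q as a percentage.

Each factor contributes (exponent × relative error)² to (δQ/Q)²:
  (½·δs/s)² = (0.5×0.0890)² = 0.00198;  (-1·δp/p)² = (-1×0.0470)² = 0.00221
δQ/Q = √(0.00419) = 0.0647

6.47%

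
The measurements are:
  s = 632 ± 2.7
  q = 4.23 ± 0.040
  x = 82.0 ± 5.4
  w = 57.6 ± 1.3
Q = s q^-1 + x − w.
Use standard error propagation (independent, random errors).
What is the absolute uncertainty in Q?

5.77

Let p = s·q^-1 = 149. δp/p = √((1·δs/s)² + (-1·δq/q)²) = √(1.83e-05 + 8.94e-05) = 0.0104, so δp = 1.55.
Q = p + x − w: δQ = √(δp² + δx² + δw²) = √(2.40 + 29.2 + 1.69) = 5.77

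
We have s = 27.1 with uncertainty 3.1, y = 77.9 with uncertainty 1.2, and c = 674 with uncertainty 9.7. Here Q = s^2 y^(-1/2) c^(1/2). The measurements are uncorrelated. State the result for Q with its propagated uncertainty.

Each factor contributes (exponent × relative error)² to (δQ/Q)²:
  (2·δs/s)² = (2×0.114)² = 0.0523;  (−½·δy/y)² = (-0.5×0.0154)² = 5.93e-05;  (½·δc/c)² = (0.5×0.0144)² = 5.18e-05
δQ/Q = √(0.0525) = 0.229
Q = 2160, so δQ = 0.229 × 2160 = 495.

2160 ± 495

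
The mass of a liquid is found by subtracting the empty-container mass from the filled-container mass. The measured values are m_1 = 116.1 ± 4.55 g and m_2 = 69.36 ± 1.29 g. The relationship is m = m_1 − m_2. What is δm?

Each term contributes (cᵢ δxᵢ)² to (δm)²:
  (δm_1)² = 20.7;  (δm_2)² = 1.66
δm = √(22.4) = 4.73 g

4.73 g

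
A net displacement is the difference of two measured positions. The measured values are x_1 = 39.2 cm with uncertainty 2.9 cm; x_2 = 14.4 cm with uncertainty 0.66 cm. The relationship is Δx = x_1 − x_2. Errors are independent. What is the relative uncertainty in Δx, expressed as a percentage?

12.0%

Absolute uncertainties add in quadrature for a linear combination:
  (δx_1)² = 8.41;  (δx_2)² = 0.436
δΔx = √(8.85) = 2.97 cm
Δx = 24.8 cm, so δΔx/Δx = 2.97/24.8 = 0.120.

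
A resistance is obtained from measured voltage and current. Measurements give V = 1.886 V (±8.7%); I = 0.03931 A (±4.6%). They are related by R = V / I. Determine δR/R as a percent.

9.84%

R is a product of powers, so relative uncertainties combine in quadrature:
  (1·δV/V)² = (1×0.0870)² = 0.00757;  (-1·δI/I)² = (-1×0.0460)² = 0.00212
δR/R = √(0.00968) = 0.0984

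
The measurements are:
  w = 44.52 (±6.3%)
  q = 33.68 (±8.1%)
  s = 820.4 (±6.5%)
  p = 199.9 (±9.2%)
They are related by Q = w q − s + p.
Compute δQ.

164

Let h = w·q = 1499. δh/h = √((1·δw/w)² + (1·δq/q)²) = √(0.00397 + 0.00656) = 0.103, so δh = 154.
Q = h − s + p: δQ = √(δh² + δs² + δp²) = √(23700 + 2840 + 338) = 164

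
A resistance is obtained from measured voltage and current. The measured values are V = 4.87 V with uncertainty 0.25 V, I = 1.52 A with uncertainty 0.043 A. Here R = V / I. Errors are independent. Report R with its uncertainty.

For a monomial R ∝ V, I^-1, fractional errors add in quadrature:
  (1·δV/V)² = (1×0.0513)² = 0.00264;  (-1·δI/I)² = (-1×0.0283)² = 0.000800
δR/R = √(0.00344) = 0.0586
R = 3.20 Ω, so δR = 0.0586 × 3.20 = 0.188 Ω.

3.20 ± 0.188 Ω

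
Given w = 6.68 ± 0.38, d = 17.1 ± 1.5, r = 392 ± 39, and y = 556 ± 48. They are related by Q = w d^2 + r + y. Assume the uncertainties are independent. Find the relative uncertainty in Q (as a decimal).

0.126

Let p = w·d^2 = 1950. δp/p = √((1·δw/w)² + (2·δd/d)²) = √(0.00324 + 0.0308) = 0.184, so δp = 360.
Q = p + r + y: δQ = √(δp² + δr² + δy²) = √(1.3e+05 + 1520 + 2300) = 366
Q = 2900, so δQ/Q = 366/2900 = 0.126.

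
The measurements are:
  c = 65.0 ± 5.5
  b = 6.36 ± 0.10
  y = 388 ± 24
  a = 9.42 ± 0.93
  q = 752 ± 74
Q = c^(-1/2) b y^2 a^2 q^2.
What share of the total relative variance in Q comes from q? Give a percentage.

40.7%

(δQ/Q)² = (−½·δc/c)² + (1·δb/b)² + (2·δy/y)² + (2·δa/a)² + (2·δq/q)²
  c term: (-0.5×0.0846)² = 0.00179
  b term: (1×0.0157)² = 0.000247
  y term: (2×0.0619)² = 0.0153
  a term: (2×0.0987)² = 0.0390
  q term: (2×0.0984)² = 0.0387
Total = 0.0951. Share from q = 0.0387/0.0951 = 0.407.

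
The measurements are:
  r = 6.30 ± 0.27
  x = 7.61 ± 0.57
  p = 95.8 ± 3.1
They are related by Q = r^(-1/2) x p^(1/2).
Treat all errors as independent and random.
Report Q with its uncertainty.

29.7 ± 2.36

For a monomial Q ∝ r^(-1/2), x, p^(1/2), fractional errors add in quadrature:
  (−½·δr/r)² = (-0.5×0.0429)² = 0.000459;  (1·δx/x)² = (1×0.0749)² = 0.00561;  (½·δp/p)² = (0.5×0.0324)² = 0.000262
δQ/Q = √(0.00633) = 0.0796
Q = 29.7, so δQ = 0.0796 × 29.7 = 2.36.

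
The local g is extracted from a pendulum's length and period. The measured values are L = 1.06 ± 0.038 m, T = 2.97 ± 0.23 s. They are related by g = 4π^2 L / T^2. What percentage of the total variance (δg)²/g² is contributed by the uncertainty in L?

(δg/g)² = (1·δL/L)² + (-2·δT/T)²
  L term: (1×0.0358)² = 0.00129
  T term: (-2×0.0774)² = 0.0240
Total = 0.0253. Share from L = 0.00129/0.0253 = 0.0508.

5.08%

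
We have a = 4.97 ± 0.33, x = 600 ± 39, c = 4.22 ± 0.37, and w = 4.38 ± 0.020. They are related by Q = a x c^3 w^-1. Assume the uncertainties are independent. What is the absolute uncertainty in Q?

Products/powers → add relative errors in quadrature, weighted by exponent:
  (1·δa/a)² = (1×0.0664)² = 0.00441;  (1·δx/x)² = (1×0.0650)² = 0.00423;  (3·δc/c)² = (3×0.0877)² = 0.0692;  (-1·δw/w)² = (-1×0.00457)² = 2.09e-05
δQ/Q = √(0.0778) = 0.279
Q = 51200, so δQ = 0.279 × 51200 = 14300.

14300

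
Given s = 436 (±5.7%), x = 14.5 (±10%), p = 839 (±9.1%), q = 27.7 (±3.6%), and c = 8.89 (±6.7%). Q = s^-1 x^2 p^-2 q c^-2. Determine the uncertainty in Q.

7.42e-08

Products/powers → add relative errors in quadrature, weighted by exponent:
  (-1·δs/s)² = (-1×0.0570)² = 0.00325;  (2·δx/x)² = (2×0.100)² = 0.0400;  (-2·δp/p)² = (-2×0.0910)² = 0.0331;  (1·δq/q)² = (1×0.0360)² = 0.00130;  (-2·δc/c)² = (-2×0.0670)² = 0.0180
δQ/Q = √(0.0956) = 0.309
Q = 2.4e-07, so δQ = 0.309 × 2.4e-07 = 7.42e-08.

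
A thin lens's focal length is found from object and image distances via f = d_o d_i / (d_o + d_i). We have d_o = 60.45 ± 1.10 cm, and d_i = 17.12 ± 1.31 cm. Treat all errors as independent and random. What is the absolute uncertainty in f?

0.797 cm

∂f/∂d_o = (d_i/(d_o+d_i))² = 0.0487;  ∂f/∂d_i = (d_o/(d_o+d_i))² = 0.607
δf = √((∂f/∂d_o · δd_o)² + (∂f/∂d_i · δd_i)²) = √(0.00287 + 0.633) = 0.797 cm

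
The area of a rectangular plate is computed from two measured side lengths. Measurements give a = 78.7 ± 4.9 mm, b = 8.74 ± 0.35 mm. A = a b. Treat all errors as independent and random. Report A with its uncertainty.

Relative error in a monomial: (δA/A)² = Σ (nᵢ · δxᵢ/xᵢ)².
  (1·δa/a)² = (1×0.0623)² = 0.00388;  (1·δb/b)² = (1×0.0400)² = 0.00160
δA/A = √(0.00548) = 0.0740
A = 688 mm^2, so δA = 0.0740 × 688 = 50.9 mm^2.

688 ± 50.9 mm^2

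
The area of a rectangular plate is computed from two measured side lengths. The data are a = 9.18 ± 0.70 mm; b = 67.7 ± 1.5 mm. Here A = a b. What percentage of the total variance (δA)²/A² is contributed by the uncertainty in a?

92.2%

(δA/A)² = (1·δa/a)² + (1·δb/b)²
  a term: (1×0.0763)² = 0.00581
  b term: (1×0.0222)² = 0.000491
Total = 0.00631. Share from a = 0.00581/0.00631 = 0.922.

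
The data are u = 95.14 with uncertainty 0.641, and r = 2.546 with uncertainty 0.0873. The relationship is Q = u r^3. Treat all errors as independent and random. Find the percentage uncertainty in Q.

For a monomial Q ∝ u, r^3, fractional errors add in quadrature:
  (1·δu/u)² = (1×0.00674)² = 4.54e-05;  (3·δr/r)² = (3×0.0343)² = 0.0106
δQ/Q = √(0.0106) = 0.103

10.3%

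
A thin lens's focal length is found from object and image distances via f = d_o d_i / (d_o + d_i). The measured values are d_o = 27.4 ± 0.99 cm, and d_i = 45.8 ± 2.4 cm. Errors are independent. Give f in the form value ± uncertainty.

∂f/∂d_o = (d_i/(d_o+d_i))² = 0.391;  ∂f/∂d_i = (d_o/(d_o+d_i))² = 0.140
δf = √((∂f/∂d_o · δd_o)² + (∂f/∂d_i · δd_i)²) = √(0.150 + 0.113) = 0.513 cm
f = 17.1 cm.

17.1 ± 0.513 cm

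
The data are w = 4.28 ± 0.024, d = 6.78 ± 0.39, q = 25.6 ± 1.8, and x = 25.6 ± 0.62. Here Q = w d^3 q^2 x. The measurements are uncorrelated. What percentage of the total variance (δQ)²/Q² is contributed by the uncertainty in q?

(δQ/Q)² = (1·δw/w)² + (3·δd/d)² + (2·δq/q)² + (1·δx/x)²
  w term: (1×0.00561)² = 3.14e-05
  d term: (3×0.0575)² = 0.0298
  q term: (2×0.0703)² = 0.0198
  x term: (1×0.0242)² = 0.000587
Total = 0.0502. Share from q = 0.0198/0.0502 = 0.394.

39.4%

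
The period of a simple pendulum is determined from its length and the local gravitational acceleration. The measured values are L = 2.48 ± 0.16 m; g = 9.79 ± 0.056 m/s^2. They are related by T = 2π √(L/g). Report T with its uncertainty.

T is a product of powers, so relative uncertainties combine in quadrature:
  (½·δL/L)² = (0.5×0.0645)² = 0.00104;  (−½·δg/g)² = (-0.5×0.00572)² = 8.18e-06
δT/T = √(0.00105) = 0.0324
T = 3.16 s, so δT = 0.0324 × 3.16 = 0.102 s.

3.16 ± 0.102 s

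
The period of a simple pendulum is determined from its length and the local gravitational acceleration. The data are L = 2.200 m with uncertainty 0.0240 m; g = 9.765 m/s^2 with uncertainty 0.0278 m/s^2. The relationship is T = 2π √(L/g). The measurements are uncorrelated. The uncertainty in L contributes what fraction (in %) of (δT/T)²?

(δT/T)² = (½·δL/L)² + (−½·δg/g)²
  L term: (0.5×0.0109)² = 2.98e-05
  g term: (-0.5×0.00285)² = 2.03e-06
Total = 3.18e-05. Share from L = 2.98e-05/3.18e-05 = 0.936.

93.6%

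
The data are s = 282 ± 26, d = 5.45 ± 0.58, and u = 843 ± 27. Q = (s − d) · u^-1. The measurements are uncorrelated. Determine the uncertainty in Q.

Let w = s − d = 277. δw = √(δs² + δd²) = √(676 + 0.336) = 26.0, so δw/w = 0.0940.
Q is then a monomial in w, u:
δQ/Q = √((δw/w)² + (-1·δu/u)²) = √(0.00884 + 0.00103) = 0.0993
Q = 0.328, so δQ = 0.0993 × 0.328 = 0.0326.

0.0326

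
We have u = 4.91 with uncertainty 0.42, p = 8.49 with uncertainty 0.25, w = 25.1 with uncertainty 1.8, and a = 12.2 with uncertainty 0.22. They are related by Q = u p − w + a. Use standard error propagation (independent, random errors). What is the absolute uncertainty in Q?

Let h = u·p = 41.7. δh/h = √((1·δu/u)² + (1·δp/p)²) = √(0.00732 + 0.000867) = 0.0905, so δh = 3.77.
Q = h − w + a: δQ = √(δh² + δw² + δa²) = √(14.2 + 3.24 + 0.0484) = 4.18

4.18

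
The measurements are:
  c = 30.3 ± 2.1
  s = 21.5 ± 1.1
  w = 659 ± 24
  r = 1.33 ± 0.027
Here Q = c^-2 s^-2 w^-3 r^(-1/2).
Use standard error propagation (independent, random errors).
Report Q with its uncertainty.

Since Q is a product/quotient, work with relative uncertainties:
  (-2·δc/c)² = (-2×0.0693)² = 0.0192;  (-2·δs/s)² = (-2×0.0512)² = 0.0105;  (-3·δw/w)² = (-3×0.0364)² = 0.0119;  (−½·δr/r)² = (-0.5×0.0203)² = 0.000103
δQ/Q = √(0.0417) = 0.204
Q = 7.14e-15, so δQ = 0.204 × 7.14e-15 = 1.46e-15.

(7.14 ± 1.46) × 10^-15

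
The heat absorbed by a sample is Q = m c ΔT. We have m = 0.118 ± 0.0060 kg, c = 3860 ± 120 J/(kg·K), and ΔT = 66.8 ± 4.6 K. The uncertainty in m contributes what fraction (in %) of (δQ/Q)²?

31.2%

(δQ/Q)² = (1·δm/m)² + (1·δc/c)² + (1·δΔT/ΔT)²
  m term: (1×0.0508)² = 0.00259
  c term: (1×0.0311)² = 0.000966
  ΔT term: (1×0.0689)² = 0.00474
Total = 0.00829. Share from m = 0.00259/0.00829 = 0.312.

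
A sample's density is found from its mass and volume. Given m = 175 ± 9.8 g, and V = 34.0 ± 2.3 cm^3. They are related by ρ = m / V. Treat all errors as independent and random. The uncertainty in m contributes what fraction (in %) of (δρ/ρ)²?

40.7%

(δρ/ρ)² = (1·δm/m)² + (-1·δV/V)²
  m term: (1×0.0560)² = 0.00314
  V term: (-1×0.0676)² = 0.00458
Total = 0.00771. Share from m = 0.00314/0.00771 = 0.407.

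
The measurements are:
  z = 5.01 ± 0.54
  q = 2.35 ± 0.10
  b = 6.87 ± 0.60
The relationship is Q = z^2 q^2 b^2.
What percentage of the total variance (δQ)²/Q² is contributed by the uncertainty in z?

55.2%

(δQ/Q)² = (2·δz/z)² + (2·δq/q)² + (2·δb/b)²
  z term: (2×0.108)² = 0.0465
  q term: (2×0.0426)² = 0.00724
  b term: (2×0.0873)² = 0.0305
Total = 0.0842. Share from z = 0.0465/0.0842 = 0.552.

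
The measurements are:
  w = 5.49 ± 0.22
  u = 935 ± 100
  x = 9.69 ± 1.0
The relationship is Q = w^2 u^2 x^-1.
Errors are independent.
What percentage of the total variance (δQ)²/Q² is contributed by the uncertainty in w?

10.2%

(δQ/Q)² = (2·δw/w)² + (2·δu/u)² + (-1·δx/x)²
  w term: (2×0.0401)² = 0.00642
  u term: (2×0.107)² = 0.0458
  x term: (-1×0.103)² = 0.0107
Total = 0.0628. Share from w = 0.00642/0.0628 = 0.102.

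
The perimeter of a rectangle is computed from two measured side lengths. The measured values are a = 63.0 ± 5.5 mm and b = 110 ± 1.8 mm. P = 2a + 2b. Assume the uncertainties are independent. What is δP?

For a sum/difference, combine absolute errors in quadrature:
  (2·δa)² = 121;  (2·δb)² = 13.0
δP = √(134) = 11.6 mm

11.6 mm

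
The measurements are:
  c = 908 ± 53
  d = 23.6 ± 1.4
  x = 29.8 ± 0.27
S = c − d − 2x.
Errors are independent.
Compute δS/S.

0.0643

For a sum/difference, combine absolute errors in quadrature:
  (δc)² = 2810;  (δd)² = 1.96;  (2·δx)² = 0.292
δS = √(2810) = 53.0
S = 825, so δS/S = 53.0/825 = 0.0643.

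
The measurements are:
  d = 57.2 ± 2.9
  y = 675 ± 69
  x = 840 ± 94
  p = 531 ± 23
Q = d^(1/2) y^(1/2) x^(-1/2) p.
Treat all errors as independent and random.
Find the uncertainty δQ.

Products/powers → add relative errors in quadrature, weighted by exponent:
  (½·δd/d)² = (0.5×0.0507)² = 0.000643;  (½·δy/y)² = (0.5×0.102)² = 0.00261;  (−½·δx/x)² = (-0.5×0.112)² = 0.00313;  (1·δp/p)² = (1×0.0433)² = 0.00188
δQ/Q = √(0.00826) = 0.0909
Q = 3600, so δQ = 0.0909 × 3600 = 327.

327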